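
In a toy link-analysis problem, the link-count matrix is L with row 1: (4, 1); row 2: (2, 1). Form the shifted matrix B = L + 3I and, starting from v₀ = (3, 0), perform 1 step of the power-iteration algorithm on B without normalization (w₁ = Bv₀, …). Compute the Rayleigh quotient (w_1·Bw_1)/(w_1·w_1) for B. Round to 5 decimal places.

B = L + 3I has rows (7, 1); (2, 4)
w1 = Bv₀ = (7·3 + 1·0; 2·3 + 4·0) = (21, 6)
Bw1 = (153, 66)
w1·Bw1 = 3609; w1·w1 = 477; μ ≈ 3609/477 = 7.56604

μ ≈ 7.56604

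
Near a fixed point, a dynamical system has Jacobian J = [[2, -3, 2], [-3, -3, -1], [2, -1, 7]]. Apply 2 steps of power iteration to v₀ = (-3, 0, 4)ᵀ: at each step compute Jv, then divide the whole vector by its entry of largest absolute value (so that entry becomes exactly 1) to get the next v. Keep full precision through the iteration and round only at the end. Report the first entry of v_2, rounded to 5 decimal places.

Jv0 = (2.000000, 5.000000, 22.000000); divide by 22.000000 → v1 = (0.090909, 0.227273, 1.000000)
Jv1 = (1.500000, -1.954545, 6.954545); divide by 6.954545 → v2 = (0.215686, -0.281046, 1.000000)
Requested entry of v2: 33/153 = 0.21569

0.21569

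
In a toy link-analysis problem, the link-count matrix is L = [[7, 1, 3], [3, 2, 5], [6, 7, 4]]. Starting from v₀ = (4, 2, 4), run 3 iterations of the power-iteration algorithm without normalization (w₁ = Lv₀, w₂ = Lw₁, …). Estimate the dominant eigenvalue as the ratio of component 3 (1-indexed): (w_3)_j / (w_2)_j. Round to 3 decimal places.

w1 = Lv₀ = (42, 36, 54)
w2 = Lw1 = (492, 468, 720)
w3 = Lw2 = (6072, 6012, 9108)
Ratio at component: 9108 / 720 = 12.650

λ ≈ 12.650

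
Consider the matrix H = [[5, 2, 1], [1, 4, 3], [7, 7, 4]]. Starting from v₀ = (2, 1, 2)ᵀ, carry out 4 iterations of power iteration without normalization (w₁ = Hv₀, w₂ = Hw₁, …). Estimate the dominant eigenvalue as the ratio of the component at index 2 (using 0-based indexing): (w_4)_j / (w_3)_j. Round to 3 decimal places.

λ ≈ 10.385

w1 = Hv₀ = (5·2 + 2·1 + 1·2; 1·2 + 4·1 + 3·2; 7·2 + 7·1 + 4·2) = (14, 12, 29)
w2 = Hw1 = (5·14 + 2·12 + 1·29; 1·14 + 4·12 + 3·29; 7·14 + 7·12 + 4·29) = (123, 149, 298)
w3 = Hw2 = (1211, 1613, 3096)
w4 = Hw3 = (12377, 16951, 32152)
Ratio at component: 32152 / 3096 = 10.385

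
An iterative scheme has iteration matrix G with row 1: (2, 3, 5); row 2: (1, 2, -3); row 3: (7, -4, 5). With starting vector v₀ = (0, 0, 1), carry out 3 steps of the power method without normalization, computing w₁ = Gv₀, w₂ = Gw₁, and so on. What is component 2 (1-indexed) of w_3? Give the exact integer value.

-222

w1 = Gv₀ = (2·0 + 3·0 + 5·1; 1·0 + 2·0 + (-3)·1; 7·0 + (-4)·0 + 5·1) = (5, -3, 5)
w2 = Gw1 = (2·5 + 3·(-3) + 5·5; 1·5 + 2·(-3) + (-3)·5; 7·5 + (-4)·(-3) + 5·5) = (26, -16, 72)
w3 = Gw2 = (364, -222, 606)
The requested component of w3 is -222.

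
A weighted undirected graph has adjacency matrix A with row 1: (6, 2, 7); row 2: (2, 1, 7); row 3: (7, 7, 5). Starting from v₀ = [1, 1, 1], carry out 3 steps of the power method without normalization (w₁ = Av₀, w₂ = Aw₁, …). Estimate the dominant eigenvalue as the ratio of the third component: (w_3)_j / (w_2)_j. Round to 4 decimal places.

w1 = Av₀ = (6·1 + 2·1 + 7·1; 2·1 + 1·1 + 7·1; 7·1 + 7·1 + 5·1) = (15, 10, 19)
w2 = Aw1 = (6·15 + 2·10 + 7·19; 2·15 + 1·10 + 7·19; 7·15 + 7·10 + 5·19) = (243, 173, 270)
w3 = Aw2 = (3694, 2549, 4262)
Ratio at component: 4262 / 270 = 15.7852

λ ≈ 15.7852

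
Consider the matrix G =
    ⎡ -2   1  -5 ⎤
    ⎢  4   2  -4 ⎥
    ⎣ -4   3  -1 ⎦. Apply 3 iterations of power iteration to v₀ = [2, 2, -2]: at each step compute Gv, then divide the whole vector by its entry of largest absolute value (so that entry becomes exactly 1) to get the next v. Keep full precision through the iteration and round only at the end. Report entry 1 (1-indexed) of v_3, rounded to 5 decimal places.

-0.44186

Gv0 = (8.000000, 20.000000, 0.000000); divide by 20.000000 → v1 = (0.400000, 1.000000, 0.000000)
Gv1 = (0.200000, 3.600000, 1.400000); divide by 3.600000 → v2 = (0.055556, 1.000000, 0.388889)
Gv2 = (-1.055556, 0.666667, 2.388889); divide by 2.388889 → v3 = (-0.441860, 0.279070, 1.000000)
Requested entry of v3: -76/172 = -0.44186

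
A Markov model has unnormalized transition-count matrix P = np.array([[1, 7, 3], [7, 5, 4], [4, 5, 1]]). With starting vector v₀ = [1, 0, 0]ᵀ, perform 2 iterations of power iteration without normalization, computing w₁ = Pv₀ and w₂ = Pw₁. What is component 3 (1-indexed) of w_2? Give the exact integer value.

w1 = Pv₀ = (1, 7, 4)
w2 = Pw1 = (62, 58, 43)
The requested component of w2 is 43.

43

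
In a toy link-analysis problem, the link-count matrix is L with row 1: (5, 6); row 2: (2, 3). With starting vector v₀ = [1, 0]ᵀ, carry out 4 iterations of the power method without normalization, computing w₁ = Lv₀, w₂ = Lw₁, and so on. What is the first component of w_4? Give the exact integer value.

w1 = Lv₀ = (5·1 + 6·0; 2·1 + 3·0) = (5, 2)
w2 = Lw1 = (5·5 + 6·2; 2·5 + 3·2) = (37, 16)
w3 = Lw2 = (281, 122)
w4 = Lw3 = (2137, 928)
The requested component of w4 is 2137.

2137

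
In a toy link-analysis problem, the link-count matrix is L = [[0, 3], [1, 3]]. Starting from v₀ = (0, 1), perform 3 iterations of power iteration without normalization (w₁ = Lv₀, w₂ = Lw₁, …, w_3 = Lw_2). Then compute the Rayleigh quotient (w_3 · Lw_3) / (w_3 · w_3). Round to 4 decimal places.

w1 = Lv₀ = (3, 3)
w2 = Lw1 = (9, 12)
w3 = Lw2 = (36, 45)
Lw3 = (135, 171)
w3·Lw3 = 36·135 + 45·171 = 12555; w3·w3 = 36·36 + 45·45 = 3321
λ ≈ 12555/3321 = 3.7805

λ ≈ 3.7805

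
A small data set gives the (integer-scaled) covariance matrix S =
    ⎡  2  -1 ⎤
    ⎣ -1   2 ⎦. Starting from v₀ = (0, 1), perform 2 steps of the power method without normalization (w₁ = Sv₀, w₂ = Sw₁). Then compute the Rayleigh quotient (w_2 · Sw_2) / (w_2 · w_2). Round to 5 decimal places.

w1 = Sv₀ = (2·0 + (-1)·1; (-1)·0 + 2·1) = (-1, 2)
w2 = Sw1 = (2·(-1) + (-1)·2; (-1)·(-1) + 2·2) = (-4, 5)
Sw2 = (-13, 14)
w2·Sw2 = (-4)·(-13) + 5·14 = 122; w2·w2 = (-4)·(-4) + 5·5 = 41
λ ≈ 122/41 = 2.97561

λ ≈ 2.97561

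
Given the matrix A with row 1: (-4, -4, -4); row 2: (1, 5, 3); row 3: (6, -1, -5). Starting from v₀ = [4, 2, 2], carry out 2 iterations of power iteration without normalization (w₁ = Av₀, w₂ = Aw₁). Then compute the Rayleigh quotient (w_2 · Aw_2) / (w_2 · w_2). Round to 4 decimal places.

-4.3917

w1 = Av₀ = ((-4)·4 + (-4)·2 + (-4)·2; 1·4 + 5·2 + 3·2; 6·4 + (-1)·2 + (-5)·2) = (-32, 20, 12)
w2 = Aw1 = ((-4)·(-32) + (-4)·20 + (-4)·12; 1·(-32) + 5·20 + 3·12; 6·(-32) + (-1)·20 + (-5)·12) = (0, 104, -272)
Aw2 = (672, -296, 1256)
w2·Aw2 = 0·672 + 104·(-296) + (-272)·1256 = -372416; w2·w2 = 0·0 + 104·104 + (-272)·(-272) = 84800
λ ≈ -372416/84800 = -4.3917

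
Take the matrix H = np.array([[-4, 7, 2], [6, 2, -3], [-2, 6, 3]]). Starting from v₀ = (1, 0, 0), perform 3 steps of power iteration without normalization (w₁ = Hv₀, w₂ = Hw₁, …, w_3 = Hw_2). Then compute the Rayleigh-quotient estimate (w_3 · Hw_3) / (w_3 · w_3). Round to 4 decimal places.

λ ≈ -7.3425

w1 = Hv₀ = (-4, 6, -2)
w2 = Hw1 = (54, -6, 38)
w3 = Hw2 = (-182, 198, -30)
Hw3 = (2054, -606, 1462)
w3·Hw3 = (-182)·2054 + 198·(-606) + (-30)·1462 = -537676; w3·w3 = (-182)·(-182) + 198·198 + (-30)·(-30) = 73228
λ ≈ -537676/73228 = -7.3425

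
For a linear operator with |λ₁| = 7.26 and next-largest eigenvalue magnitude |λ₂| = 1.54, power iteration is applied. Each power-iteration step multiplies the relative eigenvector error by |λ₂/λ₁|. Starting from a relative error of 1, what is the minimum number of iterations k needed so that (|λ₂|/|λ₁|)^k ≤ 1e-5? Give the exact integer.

8

|λ₂/λ₁| = 1.54/7.26 = 0.21212
Need k ≥ ln(1e-5) / ln(0.21212) = -11.5129 / -1.5506 ≈ 7.425
Smallest integer k satisfying the bound: 8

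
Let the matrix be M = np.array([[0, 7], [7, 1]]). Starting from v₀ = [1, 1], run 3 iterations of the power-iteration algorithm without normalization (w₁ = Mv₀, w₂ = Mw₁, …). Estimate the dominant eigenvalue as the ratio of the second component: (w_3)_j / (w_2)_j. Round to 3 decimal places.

w1 = Mv₀ = (0·1 + 7·1; 7·1 + 1·1) = (7, 8)
w2 = Mw1 = (0·7 + 7·8; 7·7 + 1·8) = (56, 57)
w3 = Mw2 = (399, 449)
Ratio at component: 449 / 57 = 7.877

λ ≈ 7.877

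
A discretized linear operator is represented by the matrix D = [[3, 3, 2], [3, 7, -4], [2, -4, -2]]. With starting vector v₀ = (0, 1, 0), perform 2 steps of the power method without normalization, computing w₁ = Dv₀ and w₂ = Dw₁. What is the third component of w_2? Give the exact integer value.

w1 = Dv₀ = (3·0 + 3·1 + 2·0; 3·0 + 7·1 + (-4)·0; 2·0 + (-4)·1 + (-2)·0) = (3, 7, -4)
w2 = Dw1 = (3·3 + 3·7 + 2·(-4); 3·3 + 7·7 + (-4)·(-4); 2·3 + (-4)·7 + (-2)·(-4)) = (22, 74, -14)
The requested component of w2 is -14.

-14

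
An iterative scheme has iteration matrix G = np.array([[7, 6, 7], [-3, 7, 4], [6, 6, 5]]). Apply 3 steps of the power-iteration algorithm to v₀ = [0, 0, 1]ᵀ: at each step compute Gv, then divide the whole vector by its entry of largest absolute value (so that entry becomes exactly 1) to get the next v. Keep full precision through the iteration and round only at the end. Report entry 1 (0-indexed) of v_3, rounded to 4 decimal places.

Gv0 = (7.00000, 4.00000, 5.00000); divide by 7.00000 → v1 = (1.00000, 0.57143, 0.71429)
Gv1 = (15.42857, 3.85714, 13.00000); divide by 15.42857 → v2 = (1.00000, 0.25000, 0.84259)
Gv2 = (14.39815, 2.12037, 11.71296); divide by 14.39815 → v3 = (1.00000, 0.14727, 0.81350)
Requested entry of v3: 229/1555 = 0.1473

0.1473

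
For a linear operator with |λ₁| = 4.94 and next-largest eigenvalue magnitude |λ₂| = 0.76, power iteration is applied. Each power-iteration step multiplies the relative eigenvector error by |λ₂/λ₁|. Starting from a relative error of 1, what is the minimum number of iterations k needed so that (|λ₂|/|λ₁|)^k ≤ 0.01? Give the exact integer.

|λ₂/λ₁| = 0.76/4.94 = 0.15385
Need k ≥ ln(0.01) / ln(0.15385) = -4.6052 / -1.8718 ≈ 2.460
Smallest integer k satisfying the bound: 3

3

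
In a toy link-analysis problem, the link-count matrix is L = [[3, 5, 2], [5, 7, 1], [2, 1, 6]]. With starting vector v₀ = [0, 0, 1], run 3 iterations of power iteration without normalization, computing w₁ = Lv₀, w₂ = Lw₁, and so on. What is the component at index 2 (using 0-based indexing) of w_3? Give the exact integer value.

w1 = Lv₀ = (2, 1, 6)
w2 = Lw1 = (23, 23, 41)
w3 = Lw2 = (266, 317, 315)
The requested component of w3 is 315.

315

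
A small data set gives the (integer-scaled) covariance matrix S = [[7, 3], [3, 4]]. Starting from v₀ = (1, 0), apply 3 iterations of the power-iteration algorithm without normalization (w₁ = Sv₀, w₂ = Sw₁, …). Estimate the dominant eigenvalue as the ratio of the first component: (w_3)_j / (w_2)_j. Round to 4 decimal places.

λ ≈ 8.7069

w1 = Sv₀ = (7·1 + 3·0; 3·1 + 4·0) = (7, 3)
w2 = Sw1 = (7·7 + 3·3; 3·7 + 4·3) = (58, 33)
w3 = Sw2 = (505, 306)
Ratio at component: 505 / 58 = 8.7069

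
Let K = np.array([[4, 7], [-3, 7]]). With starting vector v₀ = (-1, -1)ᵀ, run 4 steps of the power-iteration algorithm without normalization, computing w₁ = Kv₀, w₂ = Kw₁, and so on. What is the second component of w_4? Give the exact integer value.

w1 = Kv₀ = (4·(-1) + 7·(-1); (-3)·(-1) + 7·(-1)) = (-11, -4)
w2 = Kw1 = (4·(-11) + 7·(-4); (-3)·(-11) + 7·(-4)) = (-72, 5)
w3 = Kw2 = (-253, 251)
w4 = Kw3 = (745, 2516)
The requested component of w4 is 2516.

2516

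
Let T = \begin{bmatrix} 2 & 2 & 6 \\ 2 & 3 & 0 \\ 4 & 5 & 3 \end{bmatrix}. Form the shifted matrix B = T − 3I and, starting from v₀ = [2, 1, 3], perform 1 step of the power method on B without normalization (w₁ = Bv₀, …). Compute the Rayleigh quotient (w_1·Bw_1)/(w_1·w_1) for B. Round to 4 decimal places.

B = T − 3I has rows (-1, 2, 6); (2, 0, 0); (4, 5, 0)
w1 = Bv₀ = (18, 4, 13)
Bw1 = (68, 36, 92)
w1·Bw1 = 2564; w1·w1 = 509; μ ≈ 2564/509 = 5.0373

μ ≈ 5.0373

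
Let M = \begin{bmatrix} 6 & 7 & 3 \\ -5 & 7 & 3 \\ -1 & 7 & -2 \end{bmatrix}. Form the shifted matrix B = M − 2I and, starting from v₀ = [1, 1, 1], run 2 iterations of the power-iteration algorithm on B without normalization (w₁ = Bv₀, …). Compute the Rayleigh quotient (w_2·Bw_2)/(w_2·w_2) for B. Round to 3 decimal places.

μ ≈ 3.417

B = M − 2I has rows (4, 7, 3); (-5, 5, 3); (-1, 7, -4)
w1 = Bv₀ = (4·1 + 7·1 + 3·1; (-5)·1 + 5·1 + 3·1; (-1)·1 + 7·1 + (-4)·1) = (14, 3, 2)
w2 = Bw1 = (4·14 + 7·3 + 3·2; (-5)·14 + 5·3 + 3·2; (-1)·14 + 7·3 + (-4)·2) = (83, -49, -1)
Bw2 = (-14, -663, -422)
w2·Bw2 = 31747; w2·w2 = 9291; μ ≈ 31747/9291 = 3.417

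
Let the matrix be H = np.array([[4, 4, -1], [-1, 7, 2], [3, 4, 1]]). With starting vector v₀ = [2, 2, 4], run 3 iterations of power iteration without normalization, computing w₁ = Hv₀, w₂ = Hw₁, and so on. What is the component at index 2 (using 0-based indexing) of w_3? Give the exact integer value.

1120

w1 = Hv₀ = (4·2 + 4·2 + (-1)·4; (-1)·2 + 7·2 + 2·4; 3·2 + 4·2 + 1·4) = (12, 20, 18)
w2 = Hw1 = (4·12 + 4·20 + (-1)·18; (-1)·12 + 7·20 + 2·18; 3·12 + 4·20 + 1·18) = (110, 164, 134)
w3 = Hw2 = (962, 1306, 1120)
The requested component of w3 is 1120.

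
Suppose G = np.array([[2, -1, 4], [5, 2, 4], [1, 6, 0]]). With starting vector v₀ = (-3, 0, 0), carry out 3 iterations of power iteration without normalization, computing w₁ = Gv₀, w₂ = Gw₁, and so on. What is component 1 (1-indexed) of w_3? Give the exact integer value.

w1 = Gv₀ = (-6, -15, -3)
w2 = Gw1 = (-9, -72, -96)
w3 = Gw2 = (-330, -573, -441)
The requested component of w3 is -330.

-330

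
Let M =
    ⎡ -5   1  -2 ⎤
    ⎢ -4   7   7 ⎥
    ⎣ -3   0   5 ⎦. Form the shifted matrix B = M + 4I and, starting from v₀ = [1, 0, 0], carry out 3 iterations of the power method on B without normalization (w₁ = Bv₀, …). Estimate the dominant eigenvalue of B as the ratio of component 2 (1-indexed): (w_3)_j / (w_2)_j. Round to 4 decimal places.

13.9508

B = M + 4I has rows (-1, 1, -2); (-4, 11, 7); (-3, 0, 9)
w1 = Bv₀ = ((-1)·1 + 1·0 + (-2)·0; (-4)·1 + 11·0 + 7·0; (-3)·1 + 0·0 + 9·0) = (-1, -4, -3)
w2 = Bw1 = ((-1)·(-1) + 1·(-4) + (-2)·(-3); (-4)·(-1) + 11·(-4) + 7·(-3); (-3)·(-1) + 0·(-4) + 9·(-3)) = (3, -61, -24)
w3 = Bw2 = (-16, -851, -225)
Ratio: -851/-61 = 13.9508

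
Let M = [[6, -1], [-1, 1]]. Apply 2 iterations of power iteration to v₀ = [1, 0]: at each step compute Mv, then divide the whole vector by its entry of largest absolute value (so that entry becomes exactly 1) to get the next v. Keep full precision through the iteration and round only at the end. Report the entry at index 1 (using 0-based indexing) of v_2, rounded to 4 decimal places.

Mv0 = (6.00000, -1.00000); divide by 6.00000 → v1 = (1.00000, -0.16667)
Mv1 = (6.16667, -1.16667); divide by 6.16667 → v2 = (1.00000, -0.18919)
Requested entry of v2: -7/37 = -0.1892

-0.1892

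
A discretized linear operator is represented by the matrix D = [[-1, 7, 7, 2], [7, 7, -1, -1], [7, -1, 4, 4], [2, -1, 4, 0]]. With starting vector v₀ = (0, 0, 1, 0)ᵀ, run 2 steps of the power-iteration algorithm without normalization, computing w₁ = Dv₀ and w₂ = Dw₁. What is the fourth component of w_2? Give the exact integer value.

w1 = Dv₀ = ((-1)·0 + 7·0 + 7·1 + 2·0; 7·0 + 7·0 + (-1)·1 + (-1)·0; 7·0 + (-1)·0 + 4·1 + 4·0; 2·0 + (-1)·0 + 4·1 + 0·0) = (7, -1, 4, 4)
w2 = Dw1 = ((-1)·7 + 7·(-1) + 7·4 + 2·4; 7·7 + 7·(-1) + (-1)·4 + (-1)·4; 7·7 + (-1)·(-1) + 4·4 + 4·4; 2·7 + (-1)·(-1) + 4·4 + 0·4) = (22, 34, 82, 31)
The requested component of w2 is 31.

31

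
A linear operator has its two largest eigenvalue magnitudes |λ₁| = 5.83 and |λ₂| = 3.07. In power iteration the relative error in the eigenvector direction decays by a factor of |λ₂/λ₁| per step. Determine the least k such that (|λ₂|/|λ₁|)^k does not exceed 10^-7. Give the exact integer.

|λ₂/λ₁| = 3.07/5.83 = 0.52659
Need k ≥ ln(10^-7) / ln(0.52659) = -16.1181 / -0.6413 ≈ 25.132
Smallest integer k satisfying the bound: 26

26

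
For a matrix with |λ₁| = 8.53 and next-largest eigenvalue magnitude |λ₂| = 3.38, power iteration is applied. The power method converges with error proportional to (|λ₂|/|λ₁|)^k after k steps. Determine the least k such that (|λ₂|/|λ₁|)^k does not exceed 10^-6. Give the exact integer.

15

|λ₂/λ₁| = 3.38/8.53 = 0.39625
Need k ≥ ln(10^-6) / ln(0.39625) = -13.8155 / -0.9257 ≈ 14.924
Smallest integer k satisfying the bound: 15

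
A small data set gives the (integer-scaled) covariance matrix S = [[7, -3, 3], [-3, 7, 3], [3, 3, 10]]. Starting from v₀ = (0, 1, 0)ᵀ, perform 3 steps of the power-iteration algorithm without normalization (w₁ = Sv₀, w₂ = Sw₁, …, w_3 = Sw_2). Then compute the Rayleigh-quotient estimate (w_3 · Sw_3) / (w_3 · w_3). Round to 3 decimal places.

w1 = Sv₀ = (-3, 7, 3)
w2 = Sw1 = (-33, 67, 42)
w3 = Sw2 = (-306, 694, 522)
Sw3 = (-2658, 7342, 6384)
w3·Sw3 = (-306)·(-2658) + 694·7342 + 522·6384 = 9241144; w3·w3 = (-306)·(-306) + 694·694 + 522·522 = 847756
λ ≈ 9241144/847756 = 10.901

10.901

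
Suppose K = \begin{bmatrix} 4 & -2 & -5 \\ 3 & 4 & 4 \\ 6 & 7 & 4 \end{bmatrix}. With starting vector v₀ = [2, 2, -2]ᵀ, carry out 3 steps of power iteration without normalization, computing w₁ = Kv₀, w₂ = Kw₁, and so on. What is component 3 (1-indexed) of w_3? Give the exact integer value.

1482

w1 = Kv₀ = (14, 6, 18)
w2 = Kw1 = (-46, 138, 198)
w3 = Kw2 = (-1450, 1206, 1482)
The requested component of w3 is 1482.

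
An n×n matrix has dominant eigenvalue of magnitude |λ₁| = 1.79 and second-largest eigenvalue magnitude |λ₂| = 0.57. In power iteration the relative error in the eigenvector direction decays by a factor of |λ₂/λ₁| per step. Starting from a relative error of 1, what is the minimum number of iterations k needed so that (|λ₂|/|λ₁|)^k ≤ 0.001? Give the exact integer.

7

|λ₂/λ₁| = 0.57/1.79 = 0.31844
Need k ≥ ln(0.001) / ln(0.31844) = -6.9078 / -1.1443 ≈ 6.036
Smallest integer k satisfying the bound: 7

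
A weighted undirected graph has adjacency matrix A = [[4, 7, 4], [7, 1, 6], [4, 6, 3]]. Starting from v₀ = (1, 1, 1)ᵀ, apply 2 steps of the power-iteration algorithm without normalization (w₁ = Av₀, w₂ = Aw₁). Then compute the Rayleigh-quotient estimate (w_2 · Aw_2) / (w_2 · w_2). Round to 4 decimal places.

w1 = Av₀ = (4·1 + 7·1 + 4·1; 7·1 + 1·1 + 6·1; 4·1 + 6·1 + 3·1) = (15, 14, 13)
w2 = Aw1 = (4·15 + 7·14 + 4·13; 7·15 + 1·14 + 6·13; 4·15 + 6·14 + 3·13) = (210, 197, 183)
Aw2 = (2951, 2765, 2571)
w2·Aw2 = 210·2951 + 197·2765 + 183·2571 = 1634908; w2·w2 = 210·210 + 197·197 + 183·183 = 116398
λ ≈ 1634908/116398 = 14.0458

λ ≈ 14.0458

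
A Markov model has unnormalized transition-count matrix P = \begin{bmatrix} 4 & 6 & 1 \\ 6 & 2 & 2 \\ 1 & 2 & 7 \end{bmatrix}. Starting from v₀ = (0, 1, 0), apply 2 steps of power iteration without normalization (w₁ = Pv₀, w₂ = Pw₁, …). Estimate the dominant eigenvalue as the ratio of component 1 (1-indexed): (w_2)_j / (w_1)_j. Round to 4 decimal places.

w1 = Pv₀ = (4·0 + 6·1 + 1·0; 6·0 + 2·1 + 2·0; 1·0 + 2·1 + 7·0) = (6, 2, 2)
w2 = Pw1 = (4·6 + 6·2 + 1·2; 6·6 + 2·2 + 2·2; 1·6 + 2·2 + 7·2) = (38, 44, 24)
Ratio at component: 38 / 6 = 6.3333

λ ≈ 6.3333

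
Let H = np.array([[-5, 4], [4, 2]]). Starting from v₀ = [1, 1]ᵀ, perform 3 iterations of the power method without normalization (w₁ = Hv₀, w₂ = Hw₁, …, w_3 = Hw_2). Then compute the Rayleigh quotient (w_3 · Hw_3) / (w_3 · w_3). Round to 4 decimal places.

w1 = Hv₀ = ((-5)·1 + 4·1; 4·1 + 2·1) = (-1, 6)
w2 = Hw1 = ((-5)·(-1) + 4·6; 4·(-1) + 2·6) = (29, 8)
w3 = Hw2 = (-113, 132)
Hw3 = (1093, -188)
w3·Hw3 = (-113)·1093 + 132·(-188) = -148325; w3·w3 = (-113)·(-113) + 132·132 = 30193
λ ≈ -148325/30193 = -4.9126

-4.9126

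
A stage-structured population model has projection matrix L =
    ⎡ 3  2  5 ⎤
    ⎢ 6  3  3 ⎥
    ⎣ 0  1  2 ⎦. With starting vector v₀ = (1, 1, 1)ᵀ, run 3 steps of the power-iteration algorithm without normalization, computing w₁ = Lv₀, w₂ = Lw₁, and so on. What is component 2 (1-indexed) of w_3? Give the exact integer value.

w1 = Lv₀ = (3·1 + 2·1 + 5·1; 6·1 + 3·1 + 3·1; 0·1 + 1·1 + 2·1) = (10, 12, 3)
w2 = Lw1 = (3·10 + 2·12 + 5·3; 6·10 + 3·12 + 3·3; 0·10 + 1·12 + 2·3) = (69, 105, 18)
w3 = Lw2 = (507, 783, 141)
The requested component of w3 is 783.

783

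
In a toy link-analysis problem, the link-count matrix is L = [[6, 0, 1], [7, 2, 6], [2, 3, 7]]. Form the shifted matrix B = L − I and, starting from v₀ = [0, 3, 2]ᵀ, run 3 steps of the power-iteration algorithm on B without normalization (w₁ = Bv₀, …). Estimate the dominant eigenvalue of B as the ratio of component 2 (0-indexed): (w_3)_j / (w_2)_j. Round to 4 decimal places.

μ ≈ 9.0114

B = L − I has rows (5, 0, 1); (7, 1, 6); (2, 3, 6)
w1 = Bv₀ = (5·0 + 0·3 + 1·2; 7·0 + 1·3 + 6·2; 2·0 + 3·3 + 6·2) = (2, 15, 21)
w2 = Bw1 = (5·2 + 0·15 + 1·21; 7·2 + 1·15 + 6·21; 2·2 + 3·15 + 6·21) = (31, 155, 175)
w3 = Bw2 = (330, 1422, 1577)
Ratio: 1577/175 = 9.0114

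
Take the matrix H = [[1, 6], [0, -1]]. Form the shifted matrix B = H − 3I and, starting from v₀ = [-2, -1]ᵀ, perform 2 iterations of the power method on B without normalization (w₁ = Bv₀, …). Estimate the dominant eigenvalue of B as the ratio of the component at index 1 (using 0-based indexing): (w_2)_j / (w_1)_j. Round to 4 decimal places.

B = H − 3I has rows (-2, 6); (0, -4)
w1 = Bv₀ = (-2, 4)
w2 = Bw1 = (28, -16)
Ratio: -16/4 = -4.0000

-4.0000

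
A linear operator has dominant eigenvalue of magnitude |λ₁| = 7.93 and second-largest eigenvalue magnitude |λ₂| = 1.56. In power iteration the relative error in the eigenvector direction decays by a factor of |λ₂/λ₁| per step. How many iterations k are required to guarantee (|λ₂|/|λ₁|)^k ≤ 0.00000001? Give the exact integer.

12

|λ₂/λ₁| = 1.56/7.93 = 0.19672
Need k ≥ ln(0.00000001) / ln(0.19672) = -18.4207 / -1.6260 ≈ 11.329
Smallest integer k satisfying the bound: 12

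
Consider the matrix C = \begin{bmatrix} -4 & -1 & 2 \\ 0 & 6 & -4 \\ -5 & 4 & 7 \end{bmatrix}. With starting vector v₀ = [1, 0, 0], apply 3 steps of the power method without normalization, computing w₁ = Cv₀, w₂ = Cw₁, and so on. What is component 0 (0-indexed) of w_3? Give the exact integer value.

w1 = Cv₀ = ((-4)·1 + (-1)·0 + 2·0; 0·1 + 6·0 + (-4)·0; (-5)·1 + 4·0 + 7·0) = (-4, 0, -5)
w2 = Cw1 = ((-4)·(-4) + (-1)·0 + 2·(-5); 0·(-4) + 6·0 + (-4)·(-5); (-5)·(-4) + 4·0 + 7·(-5)) = (6, 20, -15)
w3 = Cw2 = (-74, 180, -55)
The requested component of w3 is -74.

-74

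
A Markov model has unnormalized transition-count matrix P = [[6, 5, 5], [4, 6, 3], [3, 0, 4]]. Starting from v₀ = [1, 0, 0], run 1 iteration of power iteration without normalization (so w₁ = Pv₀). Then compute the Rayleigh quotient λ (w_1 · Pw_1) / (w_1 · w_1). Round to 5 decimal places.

12.19672

w1 = Pv₀ = (6·1 + 5·0 + 5·0; 4·1 + 6·0 + 3·0; 3·1 + 0·0 + 4·0) = (6, 4, 3)
Pw1 = (71, 57, 30)
w1·Pw1 = 6·71 + 4·57 + 3·30 = 744; w1·w1 = 6·6 + 4·4 + 3·3 = 61
λ ≈ 744/61 = 12.19672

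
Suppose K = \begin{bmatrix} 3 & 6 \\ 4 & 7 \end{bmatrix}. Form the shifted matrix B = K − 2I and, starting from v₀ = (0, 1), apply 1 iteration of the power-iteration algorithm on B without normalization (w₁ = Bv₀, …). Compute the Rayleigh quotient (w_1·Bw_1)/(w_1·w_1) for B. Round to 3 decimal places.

7.557

B = K − 2I has rows (1, 6); (4, 5)
w1 = Bv₀ = (1·0 + 6·1; 4·0 + 5·1) = (6, 5)
Bw1 = (36, 49)
w1·Bw1 = 461; w1·w1 = 61; μ ≈ 461/61 = 7.557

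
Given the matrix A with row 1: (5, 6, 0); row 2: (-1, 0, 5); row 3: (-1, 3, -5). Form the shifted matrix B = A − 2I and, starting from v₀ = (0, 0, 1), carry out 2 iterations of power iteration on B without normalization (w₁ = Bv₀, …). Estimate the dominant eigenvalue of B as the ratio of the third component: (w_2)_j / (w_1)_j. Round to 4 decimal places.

-9.1429

B = A − 2I has rows (3, 6, 0); (-1, -2, 5); (-1, 3, -7)
w1 = Bv₀ = (3·0 + 6·0 + 0·1; (-1)·0 + (-2)·0 + 5·1; (-1)·0 + 3·0 + (-7)·1) = (0, 5, -7)
w2 = Bw1 = (3·0 + 6·5 + 0·(-7); (-1)·0 + (-2)·5 + 5·(-7); (-1)·0 + 3·5 + (-7)·(-7)) = (30, -45, 64)
Ratio: 64/-7 = -9.1429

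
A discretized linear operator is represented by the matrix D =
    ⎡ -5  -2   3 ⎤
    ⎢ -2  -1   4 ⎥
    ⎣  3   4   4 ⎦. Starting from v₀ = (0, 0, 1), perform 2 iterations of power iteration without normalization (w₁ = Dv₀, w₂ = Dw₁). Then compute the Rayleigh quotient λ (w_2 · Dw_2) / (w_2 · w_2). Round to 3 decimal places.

λ ≈ 3.052

w1 = Dv₀ = ((-5)·0 + (-2)·0 + 3·1; (-2)·0 + (-1)·0 + 4·1; 3·0 + 4·0 + 4·1) = (3, 4, 4)
w2 = Dw1 = ((-5)·3 + (-2)·4 + 3·4; (-2)·3 + (-1)·4 + 4·4; 3·3 + 4·4 + 4·4) = (-11, 6, 41)
Dw2 = (166, 180, 155)
w2·Dw2 = (-11)·166 + 6·180 + 41·155 = 5609; w2·w2 = (-11)·(-11) + 6·6 + 41·41 = 1838
λ ≈ 5609/1838 = 3.052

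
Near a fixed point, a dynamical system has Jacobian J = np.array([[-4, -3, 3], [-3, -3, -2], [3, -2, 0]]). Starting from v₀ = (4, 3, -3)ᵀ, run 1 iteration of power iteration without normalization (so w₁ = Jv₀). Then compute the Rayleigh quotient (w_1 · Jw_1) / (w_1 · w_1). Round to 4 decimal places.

w1 = Jv₀ = (-34, -15, 6)
Jw1 = (199, 135, -72)
w1·Jw1 = (-34)·199 + (-15)·135 + 6·(-72) = -9223; w1·w1 = (-34)·(-34) + (-15)·(-15) + 6·6 = 1417
λ ≈ -9223/1417 = -6.5088

λ ≈ -6.5088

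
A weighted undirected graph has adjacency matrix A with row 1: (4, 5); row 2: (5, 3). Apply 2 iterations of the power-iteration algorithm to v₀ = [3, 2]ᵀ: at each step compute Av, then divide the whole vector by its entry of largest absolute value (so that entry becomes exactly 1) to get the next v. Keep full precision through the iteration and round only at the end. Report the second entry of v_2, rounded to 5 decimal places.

0.89637

Av0 = (22.000000, 21.000000); divide by 22.000000 → v1 = (1.000000, 0.954545)
Av1 = (8.772727, 7.863636); divide by 8.772727 → v2 = (1.000000, 0.896373)
Requested entry of v2: 173/193 = 0.89637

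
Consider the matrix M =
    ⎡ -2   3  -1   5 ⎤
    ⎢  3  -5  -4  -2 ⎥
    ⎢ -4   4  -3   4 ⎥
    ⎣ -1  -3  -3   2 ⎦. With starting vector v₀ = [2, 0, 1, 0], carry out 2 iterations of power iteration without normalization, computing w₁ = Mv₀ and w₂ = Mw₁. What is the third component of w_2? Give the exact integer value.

w1 = Mv₀ = ((-2)·2 + 3·0 + (-1)·1 + 5·0; 3·2 + (-5)·0 + (-4)·1 + (-2)·0; (-4)·2 + 4·0 + (-3)·1 + 4·0; (-1)·2 + (-3)·0 + (-3)·1 + 2·0) = (-5, 2, -11, -5)
w2 = Mw1 = ((-2)·(-5) + 3·2 + (-1)·(-11) + 5·(-5); 3·(-5) + (-5)·2 + (-4)·(-11) + (-2)·(-5); (-4)·(-5) + 4·2 + (-3)·(-11) + 4·(-5); (-1)·(-5) + (-3)·2 + (-3)·(-11) + 2·(-5)) = (2, 29, 41, 22)
The requested component of w2 is 41.

41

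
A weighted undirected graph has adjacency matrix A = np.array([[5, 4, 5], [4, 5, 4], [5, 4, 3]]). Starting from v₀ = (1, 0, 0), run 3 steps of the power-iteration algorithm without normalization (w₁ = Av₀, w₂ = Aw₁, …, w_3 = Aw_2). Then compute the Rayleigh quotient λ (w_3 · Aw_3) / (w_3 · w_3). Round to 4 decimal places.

13.0475

w1 = Av₀ = (5, 4, 5)
w2 = Aw1 = (66, 60, 56)
w3 = Aw2 = (850, 788, 738)
Aw3 = (11092, 10292, 9616)
w3·Aw3 = 850·11092 + 788·10292 + 738·9616 = 24634904; w3·w3 = 850·850 + 788·788 + 738·738 = 1888088
λ ≈ 24634904/1888088 = 13.0475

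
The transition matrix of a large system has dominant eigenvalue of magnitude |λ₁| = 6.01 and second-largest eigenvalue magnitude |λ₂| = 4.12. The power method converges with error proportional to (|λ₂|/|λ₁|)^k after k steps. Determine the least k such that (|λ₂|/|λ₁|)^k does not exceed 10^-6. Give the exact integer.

|λ₂/λ₁| = 4.12/6.01 = 0.68552
Need k ≥ ln(10^-6) / ln(0.68552) = -13.8155 / -0.3776 ≈ 36.590
Smallest integer k satisfying the bound: 37

37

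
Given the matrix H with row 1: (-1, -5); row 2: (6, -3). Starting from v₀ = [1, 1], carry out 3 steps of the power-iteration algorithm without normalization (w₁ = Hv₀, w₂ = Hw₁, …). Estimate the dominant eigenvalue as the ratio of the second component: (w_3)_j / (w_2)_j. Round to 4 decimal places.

-1.8000

w1 = Hv₀ = ((-1)·1 + (-5)·1; 6·1 + (-3)·1) = (-6, 3)
w2 = Hw1 = ((-1)·(-6) + (-5)·3; 6·(-6) + (-3)·3) = (-9, -45)
w3 = Hw2 = (234, 81)
Ratio at component: 81 / -45 = -1.8000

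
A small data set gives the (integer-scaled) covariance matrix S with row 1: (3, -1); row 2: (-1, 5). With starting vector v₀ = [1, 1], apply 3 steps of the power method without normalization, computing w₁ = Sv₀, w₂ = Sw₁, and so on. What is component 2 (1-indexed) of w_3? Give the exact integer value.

88

w1 = Sv₀ = (3·1 + (-1)·1; (-1)·1 + 5·1) = (2, 4)
w2 = Sw1 = (3·2 + (-1)·4; (-1)·2 + 5·4) = (2, 18)
w3 = Sw2 = (-12, 88)
The requested component of w3 is 88.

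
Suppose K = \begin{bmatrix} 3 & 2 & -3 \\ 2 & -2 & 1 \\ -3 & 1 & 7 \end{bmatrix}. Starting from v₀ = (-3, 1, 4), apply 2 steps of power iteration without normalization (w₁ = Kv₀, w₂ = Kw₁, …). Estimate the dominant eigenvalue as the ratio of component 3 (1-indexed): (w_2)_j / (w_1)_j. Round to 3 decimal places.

8.395

w1 = Kv₀ = (3·(-3) + 2·1 + (-3)·4; 2·(-3) + (-2)·1 + 1·4; (-3)·(-3) + 1·1 + 7·4) = (-19, -4, 38)
w2 = Kw1 = (3·(-19) + 2·(-4) + (-3)·38; 2·(-19) + (-2)·(-4) + 1·38; (-3)·(-19) + 1·(-4) + 7·38) = (-179, 8, 319)
Ratio at component: 319 / 38 = 8.395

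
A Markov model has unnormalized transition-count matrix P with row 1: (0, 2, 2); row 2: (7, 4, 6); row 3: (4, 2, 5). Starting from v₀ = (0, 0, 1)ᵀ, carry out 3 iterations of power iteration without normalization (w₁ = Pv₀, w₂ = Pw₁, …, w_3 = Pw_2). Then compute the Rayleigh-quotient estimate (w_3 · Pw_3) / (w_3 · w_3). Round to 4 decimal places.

λ ≈ 10.1347

w1 = Pv₀ = (0·0 + 2·0 + 2·1; 7·0 + 4·0 + 6·1; 4·0 + 2·0 + 5·1) = (2, 6, 5)
w2 = Pw1 = (0·2 + 2·6 + 2·5; 7·2 + 4·6 + 6·5; 4·2 + 2·6 + 5·5) = (22, 68, 45)
w3 = Pw2 = (226, 696, 449)
Pw3 = (2290, 7060, 4541)
w3·Pw3 = 226·2290 + 696·7060 + 449·4541 = 7470209; w3·w3 = 226·226 + 696·696 + 449·449 = 737093
λ ≈ 7470209/737093 = 10.1347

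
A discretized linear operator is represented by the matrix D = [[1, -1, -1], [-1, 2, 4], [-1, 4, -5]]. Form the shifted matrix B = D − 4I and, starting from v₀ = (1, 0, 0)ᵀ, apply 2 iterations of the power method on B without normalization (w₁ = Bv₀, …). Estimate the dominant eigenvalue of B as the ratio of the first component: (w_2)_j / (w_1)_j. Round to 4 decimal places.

μ ≈ -3.6667

B = D − 4I has rows (-3, -1, -1); (-1, -2, 4); (-1, 4, -9)
w1 = Bv₀ = ((-3)·1 + (-1)·0 + (-1)·0; (-1)·1 + (-2)·0 + 4·0; (-1)·1 + 4·0 + (-9)·0) = (-3, -1, -1)
w2 = Bw1 = ((-3)·(-3) + (-1)·(-1) + (-1)·(-1); (-1)·(-3) + (-2)·(-1) + 4·(-1); (-1)·(-3) + 4·(-1) + (-9)·(-1)) = (11, 1, 8)
Ratio: 11/-3 = -3.6667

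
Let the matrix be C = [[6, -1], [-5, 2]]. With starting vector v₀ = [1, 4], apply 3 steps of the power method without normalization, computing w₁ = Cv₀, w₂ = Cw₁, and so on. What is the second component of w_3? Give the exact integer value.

-53

w1 = Cv₀ = (2, 3)
w2 = Cw1 = (9, -4)
w3 = Cw2 = (58, -53)
The requested component of w3 is -53.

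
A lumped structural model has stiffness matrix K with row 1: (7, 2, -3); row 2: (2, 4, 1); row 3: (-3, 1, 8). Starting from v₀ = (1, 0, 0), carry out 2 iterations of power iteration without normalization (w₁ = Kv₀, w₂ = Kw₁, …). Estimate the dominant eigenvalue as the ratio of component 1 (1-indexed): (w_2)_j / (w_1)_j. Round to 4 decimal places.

w1 = Kv₀ = (7·1 + 2·0 + (-3)·0; 2·1 + 4·0 + 1·0; (-3)·1 + 1·0 + 8·0) = (7, 2, -3)
w2 = Kw1 = (7·7 + 2·2 + (-3)·(-3); 2·7 + 4·2 + 1·(-3); (-3)·7 + 1·2 + 8·(-3)) = (62, 19, -43)
Ratio at component: 62 / 7 = 8.8571

8.8571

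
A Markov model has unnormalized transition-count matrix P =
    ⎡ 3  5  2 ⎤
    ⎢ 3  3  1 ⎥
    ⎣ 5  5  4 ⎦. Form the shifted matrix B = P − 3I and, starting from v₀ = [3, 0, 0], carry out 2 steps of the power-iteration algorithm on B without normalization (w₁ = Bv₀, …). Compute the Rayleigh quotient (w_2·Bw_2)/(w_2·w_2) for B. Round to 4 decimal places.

μ ≈ 5.2381

B = P − 3I has rows (0, 5, 2); (3, 0, 1); (5, 5, 1)
w1 = Bv₀ = (0, 9, 15)
w2 = Bw1 = (75, 15, 60)
Bw2 = (195, 285, 510)
w2·Bw2 = 49500; w2·w2 = 9450; μ ≈ 49500/9450 = 5.2381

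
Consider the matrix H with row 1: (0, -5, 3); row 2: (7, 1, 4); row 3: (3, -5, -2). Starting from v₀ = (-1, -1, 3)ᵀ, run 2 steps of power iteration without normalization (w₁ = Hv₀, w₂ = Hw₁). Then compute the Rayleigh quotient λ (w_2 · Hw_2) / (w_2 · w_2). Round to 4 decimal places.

w1 = Hv₀ = (0·(-1) + (-5)·(-1) + 3·3; 7·(-1) + 1·(-1) + 4·3; 3·(-1) + (-5)·(-1) + (-2)·3) = (14, 4, -4)
w2 = Hw1 = (0·14 + (-5)·4 + 3·(-4); 7·14 + 1·4 + 4·(-4); 3·14 + (-5)·4 + (-2)·(-4)) = (-32, 86, 30)
Hw2 = (-340, -18, -586)
w2·Hw2 = (-32)·(-340) + 86·(-18) + 30·(-586) = -8248; w2·w2 = (-32)·(-32) + 86·86 + 30·30 = 9320
λ ≈ -8248/9320 = -0.8850

λ ≈ -0.8850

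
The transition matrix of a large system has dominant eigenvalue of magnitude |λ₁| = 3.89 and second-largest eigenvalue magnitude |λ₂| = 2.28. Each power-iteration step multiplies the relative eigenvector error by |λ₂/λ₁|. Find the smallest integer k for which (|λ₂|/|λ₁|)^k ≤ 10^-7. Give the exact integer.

|λ₂/λ₁| = 2.28/3.89 = 0.58612
Need k ≥ ln(10^-7) / ln(0.58612) = -16.1181 / -0.5342 ≈ 30.170
Smallest integer k satisfying the bound: 31

31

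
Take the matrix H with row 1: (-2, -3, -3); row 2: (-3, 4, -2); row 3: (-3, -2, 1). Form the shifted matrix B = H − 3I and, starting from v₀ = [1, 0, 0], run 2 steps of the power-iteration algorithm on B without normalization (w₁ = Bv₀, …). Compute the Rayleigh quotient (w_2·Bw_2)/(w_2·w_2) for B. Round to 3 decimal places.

-8.247

B = H − 3I has rows (-5, -3, -3); (-3, 1, -2); (-3, -2, -2)
w1 = Bv₀ = (-5, -3, -3)
w2 = Bw1 = (43, 18, 27)
Bw2 = (-350, -165, -219)
w2·Bw2 = -23933; w2·w2 = 2902; μ ≈ -23933/2902 = -8.247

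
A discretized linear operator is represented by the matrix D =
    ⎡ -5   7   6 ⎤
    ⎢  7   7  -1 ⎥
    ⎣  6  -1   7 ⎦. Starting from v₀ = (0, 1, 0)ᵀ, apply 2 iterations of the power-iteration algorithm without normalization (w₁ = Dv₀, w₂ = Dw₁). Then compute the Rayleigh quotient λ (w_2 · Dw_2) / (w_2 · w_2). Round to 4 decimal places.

w1 = Dv₀ = (7, 7, -1)
w2 = Dw1 = (8, 99, 28)
Dw2 = (821, 721, 145)
w2·Dw2 = 8·821 + 99·721 + 28·145 = 82007; w2·w2 = 8·8 + 99·99 + 28·28 = 10649
λ ≈ 82007/10649 = 7.7009

7.7009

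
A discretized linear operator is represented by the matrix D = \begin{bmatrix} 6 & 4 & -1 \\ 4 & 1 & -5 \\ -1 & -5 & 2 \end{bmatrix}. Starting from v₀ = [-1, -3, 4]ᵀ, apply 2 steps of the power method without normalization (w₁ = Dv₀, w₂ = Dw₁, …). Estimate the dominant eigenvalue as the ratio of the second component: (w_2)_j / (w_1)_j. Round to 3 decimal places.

w1 = Dv₀ = (-22, -27, 24)
w2 = Dw1 = (-264, -235, 205)
Ratio at component: -235 / -27 = 8.704

λ ≈ 8.704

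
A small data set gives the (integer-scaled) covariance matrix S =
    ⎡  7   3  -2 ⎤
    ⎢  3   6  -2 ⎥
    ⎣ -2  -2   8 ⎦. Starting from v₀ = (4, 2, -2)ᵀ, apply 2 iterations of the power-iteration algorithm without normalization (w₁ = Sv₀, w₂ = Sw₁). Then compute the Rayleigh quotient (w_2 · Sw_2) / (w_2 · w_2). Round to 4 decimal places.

w1 = Sv₀ = (7·4 + 3·2 + (-2)·(-2); 3·4 + 6·2 + (-2)·(-2); (-2)·4 + (-2)·2 + 8·(-2)) = (38, 28, -28)
w2 = Sw1 = (7·38 + 3·28 + (-2)·(-28); 3·38 + 6·28 + (-2)·(-28); (-2)·38 + (-2)·28 + 8·(-28)) = (406, 338, -356)
Sw2 = (4568, 3958, -4336)
w2·Sw2 = 406·4568 + 338·3958 + (-356)·(-4336) = 4736028; w2·w2 = 406·406 + 338·338 + (-356)·(-356) = 405816
λ ≈ 4736028/405816 = 11.6704

11.6704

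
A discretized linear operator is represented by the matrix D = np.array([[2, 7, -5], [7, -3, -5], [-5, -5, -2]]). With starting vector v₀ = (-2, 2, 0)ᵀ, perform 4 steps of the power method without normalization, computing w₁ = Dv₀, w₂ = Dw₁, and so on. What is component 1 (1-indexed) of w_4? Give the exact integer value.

-8770

w1 = Dv₀ = (2·(-2) + 7·2 + (-5)·0; 7·(-2) + (-3)·2 + (-5)·0; (-5)·(-2) + (-5)·2 + (-2)·0) = (10, -20, 0)
w2 = Dw1 = (2·10 + 7·(-20) + (-5)·0; 7·10 + (-3)·(-20) + (-5)·0; (-5)·10 + (-5)·(-20) + (-2)·0) = (-120, 130, 50)
w3 = Dw2 = (420, -1480, -150)
w4 = Dw3 = (-8770, 8130, 5600)
The requested component of w4 is -8770.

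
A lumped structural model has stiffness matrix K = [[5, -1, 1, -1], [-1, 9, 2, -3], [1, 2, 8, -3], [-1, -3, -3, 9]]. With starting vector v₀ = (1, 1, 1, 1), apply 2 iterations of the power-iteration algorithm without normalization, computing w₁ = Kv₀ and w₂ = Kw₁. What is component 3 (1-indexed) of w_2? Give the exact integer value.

76

w1 = Kv₀ = (4, 7, 8, 2)
w2 = Kw1 = (19, 69, 76, -31)
The requested component of w2 is 76.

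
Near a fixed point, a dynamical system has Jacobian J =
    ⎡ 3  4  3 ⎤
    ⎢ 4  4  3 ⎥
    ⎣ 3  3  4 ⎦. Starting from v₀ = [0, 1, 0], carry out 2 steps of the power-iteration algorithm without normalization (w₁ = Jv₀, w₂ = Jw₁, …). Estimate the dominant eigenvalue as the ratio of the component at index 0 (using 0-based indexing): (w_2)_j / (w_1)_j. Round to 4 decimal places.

λ ≈ 9.2500

w1 = Jv₀ = (3·0 + 4·1 + 3·0; 4·0 + 4·1 + 3·0; 3·0 + 3·1 + 4·0) = (4, 4, 3)
w2 = Jw1 = (3·4 + 4·4 + 3·3; 4·4 + 4·4 + 3·3; 3·4 + 3·4 + 4·3) = (37, 41, 36)
Ratio at component: 37 / 4 = 9.2500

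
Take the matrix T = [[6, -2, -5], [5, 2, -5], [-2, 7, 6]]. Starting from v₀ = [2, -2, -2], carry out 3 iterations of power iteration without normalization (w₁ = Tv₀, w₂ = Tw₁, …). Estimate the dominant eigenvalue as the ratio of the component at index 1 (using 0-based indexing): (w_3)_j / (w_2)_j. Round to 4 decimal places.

λ ≈ 8.3141

w1 = Tv₀ = (26, 16, -30)
w2 = Tw1 = (274, 312, -120)
w3 = Tw2 = (1620, 2594, 916)
Ratio at component: 2594 / 312 = 8.3141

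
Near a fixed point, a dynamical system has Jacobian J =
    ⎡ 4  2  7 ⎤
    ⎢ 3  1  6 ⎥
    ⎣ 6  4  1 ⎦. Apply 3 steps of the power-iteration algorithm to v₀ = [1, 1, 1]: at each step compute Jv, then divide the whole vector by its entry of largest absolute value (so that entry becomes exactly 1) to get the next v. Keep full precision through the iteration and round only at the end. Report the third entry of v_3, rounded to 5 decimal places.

0.85772

Jv0 = (13.000000, 10.000000, 11.000000); divide by 13.000000 → v1 = (1.000000, 0.769231, 0.846154)
Jv1 = (11.461538, 8.846154, 9.923077); divide by 11.461538 → v2 = (1.000000, 0.771812, 0.865772)
Jv2 = (11.604027, 8.966443, 9.953020); divide by 11.604027 → v3 = (1.000000, 0.772701, 0.857721)
Requested entry of v3: 1483/1729 = 0.85772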